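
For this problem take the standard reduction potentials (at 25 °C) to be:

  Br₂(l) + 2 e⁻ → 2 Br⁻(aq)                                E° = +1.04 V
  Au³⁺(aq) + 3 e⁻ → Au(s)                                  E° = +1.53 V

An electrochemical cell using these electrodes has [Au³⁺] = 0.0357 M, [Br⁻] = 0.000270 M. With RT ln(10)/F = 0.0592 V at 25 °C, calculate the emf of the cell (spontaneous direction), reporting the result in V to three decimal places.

Au³⁺/Au is the cathode (higher E°), Br₂/Br⁻ the anode: E°cell = +1.53 − (+1.04) = +0.49 V, n = 6.
Overall: 2 Au³⁺(aq) + 6 Br⁻(aq) → 2 Au(s) + 3 Br₂(l)
Q = 1 / ([Au³⁺]^2·[Br⁻]^6); log Q = 24.306.
E = E° − (0.0592/n) log Q = +0.49 − (0.0592/6)(24.306) = +0.250 V.

+0.250 V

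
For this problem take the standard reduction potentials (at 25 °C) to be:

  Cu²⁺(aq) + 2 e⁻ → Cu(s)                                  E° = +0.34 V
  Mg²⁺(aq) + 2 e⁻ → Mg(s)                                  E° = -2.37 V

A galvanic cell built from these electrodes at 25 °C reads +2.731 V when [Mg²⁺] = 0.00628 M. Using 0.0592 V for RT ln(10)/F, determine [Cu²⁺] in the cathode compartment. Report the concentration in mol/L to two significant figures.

0.032 M

Cu²⁺/Cu is the cathode, Mg²⁺/Mg the anode: E°cell = +2.71 V, n = 2.
Overall reaction: Cu²⁺(aq) + Mg(s) → Cu(s) + Mg²⁺(aq); Q = [Mg²⁺]^1/[Cu²⁺]^1.
From E = E° − (0.0592/n) log Q: log Q = (E° − E)·n/0.0592 = (+2.71 − (+2.731))·2/0.0592 = -0.7095.
So 1·log[Cu²⁺] = 1·log(0.00628) − log Q = -2.2020 − (-0.7095) = -1.4925; [Cu²⁺] = 10^(-1.4925) ≈ 0.032 M.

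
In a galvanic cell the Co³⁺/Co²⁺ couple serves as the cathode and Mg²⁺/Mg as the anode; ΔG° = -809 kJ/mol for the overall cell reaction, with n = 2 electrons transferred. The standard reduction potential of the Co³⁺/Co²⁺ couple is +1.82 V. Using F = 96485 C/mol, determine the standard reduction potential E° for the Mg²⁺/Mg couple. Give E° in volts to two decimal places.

-2.37 V

E°cell = −ΔG°/(nF) = −(-809×10³)/((2)(96485)) = +4.192 V.
Since Co³⁺/Co²⁺ is the cathode and Mg²⁺/Mg the anode, E°cell = E°(Co³⁺/Co²⁺) − E°(Mg²⁺/Mg).
So E°(Mg²⁺/Mg) = E°(Co³⁺/Co²⁺) − E°cell = (+1.82) − (+4.192) = -2.37 V.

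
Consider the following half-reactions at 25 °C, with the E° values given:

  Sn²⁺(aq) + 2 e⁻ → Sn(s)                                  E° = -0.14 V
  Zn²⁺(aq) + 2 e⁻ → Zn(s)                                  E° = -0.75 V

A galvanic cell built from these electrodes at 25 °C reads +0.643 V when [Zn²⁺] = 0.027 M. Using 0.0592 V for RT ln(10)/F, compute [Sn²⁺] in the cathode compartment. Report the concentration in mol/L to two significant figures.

0.35 M

Sn²⁺/Sn is the cathode, Zn²⁺/Zn the anode: E°cell = +0.61 V, n = 2.
Overall reaction: Sn²⁺(aq) + Zn(s) → Sn(s) + Zn²⁺(aq); Q = [Zn²⁺]^1/[Sn²⁺]^1.
From E = E° − (0.0592/n) log Q: log Q = (E° − E)·n/0.0592 = (+0.61 − (+0.643))·2/0.0592 = -1.1149.
So 1·log[Sn²⁺] = 1·log(0.027) − log Q = -1.5686 − (-1.1149) = -0.4537; [Sn²⁺] = 10^(-0.4537) ≈ 0.35 M.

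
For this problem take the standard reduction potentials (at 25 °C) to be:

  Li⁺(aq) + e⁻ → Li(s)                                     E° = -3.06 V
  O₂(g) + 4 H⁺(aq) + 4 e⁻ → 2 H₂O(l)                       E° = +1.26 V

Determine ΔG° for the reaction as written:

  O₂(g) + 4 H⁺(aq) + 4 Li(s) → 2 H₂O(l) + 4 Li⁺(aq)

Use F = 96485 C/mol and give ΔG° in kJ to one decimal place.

-1667.3 kJ

As written, O₂/H₂O is reduced (cathode) and Li⁺/Li is oxidised (anode), so E°cell = (+1.26) − (-3.06) = +4.32 V.
Balancing electrons gives n = 4.
ΔG° = −nFE° = −(4)(96485)(+4.32) = -1,667,261 J = -1667.3 kJ.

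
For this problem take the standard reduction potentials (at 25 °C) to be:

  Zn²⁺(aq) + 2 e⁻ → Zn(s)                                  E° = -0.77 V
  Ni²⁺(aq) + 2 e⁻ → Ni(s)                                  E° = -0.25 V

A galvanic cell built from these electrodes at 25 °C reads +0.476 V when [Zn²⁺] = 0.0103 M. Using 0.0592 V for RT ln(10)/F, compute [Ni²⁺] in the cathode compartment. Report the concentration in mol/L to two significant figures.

Ni²⁺/Ni is the cathode, Zn²⁺/Zn the anode: E°cell = +0.52 V, n = 2.
Overall reaction: Ni²⁺(aq) + Zn(s) → Ni(s) + Zn²⁺(aq); Q = [Zn²⁺]^1/[Ni²⁺]^1.
From E = E° − (0.0592/n) log Q: log Q = (E° − E)·n/0.0592 = (+0.52 − (+0.476))·2/0.0592 = 1.4865.
So 1·log[Ni²⁺] = 1·log(0.0103) − log Q = -1.9872 − (1.4865) = -3.4737; [Ni²⁺] = 10^(-3.4737) ≈ 0.00034 M.

0.00034 M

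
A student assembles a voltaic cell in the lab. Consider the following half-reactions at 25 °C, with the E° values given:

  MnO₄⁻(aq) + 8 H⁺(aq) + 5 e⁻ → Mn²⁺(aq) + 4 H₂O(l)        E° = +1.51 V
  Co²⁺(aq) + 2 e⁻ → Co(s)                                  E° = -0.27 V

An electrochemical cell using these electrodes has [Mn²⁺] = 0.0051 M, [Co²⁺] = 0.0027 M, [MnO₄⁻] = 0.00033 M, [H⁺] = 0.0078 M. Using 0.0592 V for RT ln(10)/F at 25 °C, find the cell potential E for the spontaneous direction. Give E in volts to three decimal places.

MnO₄⁻/Mn²⁺ is the cathode (higher E°), Co²⁺/Co the anode: E°cell = +1.51 − (-0.27) = +1.78 V, n = 10.
Overall: 2 MnO₄⁻(aq) + 16 H⁺(aq) + 5 Co(s) → 2 Mn²⁺(aq) + 8 H₂O(l) + 5 Co²⁺(aq)
Q = [Mn²⁺]^2·[Co²⁺]^5 / ([MnO₄⁻]^2·[H⁺]^16); log Q = 23.261.
E = E° − (0.0592/n) log Q = +1.78 − (0.0592/10)(23.261) = +1.642 V.

+1.642 V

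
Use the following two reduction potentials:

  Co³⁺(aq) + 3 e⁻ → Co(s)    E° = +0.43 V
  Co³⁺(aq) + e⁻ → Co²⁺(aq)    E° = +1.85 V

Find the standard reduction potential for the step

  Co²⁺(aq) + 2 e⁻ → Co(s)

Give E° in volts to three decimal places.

-0.280 V

Sequential free energies add, so n₃E°₃ = n₁E°₁ + n₂E°₂.
With n₃ = 3, and the known step contributing 1×(+1.85) V, the unknown satisfies 2·E° = 3×(+0.43) − 1×(+1.85) = -0.560.
E° = -0.560 / 2 = -0.280 V.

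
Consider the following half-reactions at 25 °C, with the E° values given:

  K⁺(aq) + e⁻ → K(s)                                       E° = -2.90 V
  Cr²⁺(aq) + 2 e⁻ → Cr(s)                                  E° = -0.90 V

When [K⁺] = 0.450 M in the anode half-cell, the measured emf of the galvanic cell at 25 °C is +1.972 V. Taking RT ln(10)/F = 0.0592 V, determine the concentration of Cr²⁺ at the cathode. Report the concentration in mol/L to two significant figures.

Cr²⁺/Cr is the cathode, K⁺/K the anode: E°cell = +2.00 V, n = 2.
Overall reaction: Cr²⁺(aq) + 2 K(s) → Cr(s) + 2 K⁺(aq); Q = [K⁺]^2/[Cr²⁺]^1.
From E = E° − (0.0592/n) log Q: log Q = (E° − E)·n/0.0592 = (+2.00 − (+1.972))·2/0.0592 = 0.9459.
So 1·log[Cr²⁺] = 2·log(0.45) − log Q = -0.6936 − (0.9459) = -1.6395; [Cr²⁺] = 10^(-1.6395) ≈ 0.023 M.

0.023 M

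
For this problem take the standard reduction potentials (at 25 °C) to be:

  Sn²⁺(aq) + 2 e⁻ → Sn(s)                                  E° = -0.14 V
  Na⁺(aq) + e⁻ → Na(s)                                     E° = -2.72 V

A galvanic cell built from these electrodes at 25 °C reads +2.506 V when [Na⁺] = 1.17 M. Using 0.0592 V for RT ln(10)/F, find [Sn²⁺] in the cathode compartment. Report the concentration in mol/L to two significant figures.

0.0043 M

Sn²⁺/Sn is the cathode, Na⁺/Na the anode: E°cell = +2.58 V, n = 2.
Overall reaction: Sn²⁺(aq) + 2 Na(s) → Sn(s) + 2 Na⁺(aq); Q = [Na⁺]^2/[Sn²⁺]^1.
From E = E° − (0.0592/n) log Q: log Q = (E° − E)·n/0.0592 = (+2.58 − (+2.506))·2/0.0592 = 2.5000.
So 1·log[Sn²⁺] = 2·log(1.17) − log Q = 0.1364 − (2.5000) = -2.3636; [Sn²⁺] = 10^(-2.3636) ≈ 0.0043 M.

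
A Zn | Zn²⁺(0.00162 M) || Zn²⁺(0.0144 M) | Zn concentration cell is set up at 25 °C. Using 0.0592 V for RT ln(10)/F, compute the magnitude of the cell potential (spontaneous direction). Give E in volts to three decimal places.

+0.028 V

For a concentration cell E°cell = 0. The 0.0144 M side is the cathode (reduction is favoured where [Zn²⁺] is higher).
With n = 2, E = −(0.0592/2) log([Zn²⁺]ₐₙ/[Zn²⁺]꜀ₐₜ) = −(0.0592/2) log(0.00162/0.0144) = −(0.0592/2)(-0.949) = +0.028 V.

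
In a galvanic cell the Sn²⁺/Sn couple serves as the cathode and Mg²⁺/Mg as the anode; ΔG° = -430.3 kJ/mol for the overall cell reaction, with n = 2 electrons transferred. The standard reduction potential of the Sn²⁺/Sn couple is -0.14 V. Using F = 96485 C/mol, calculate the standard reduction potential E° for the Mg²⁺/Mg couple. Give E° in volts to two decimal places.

-2.37 V

E°cell = −ΔG°/(nF) = −(-430.3×10³)/((2)(96485)) = +2.230 V.
Since Sn²⁺/Sn is the cathode and Mg²⁺/Mg the anode, E°cell = E°(Sn²⁺/Sn) − E°(Mg²⁺/Mg).
So E°(Mg²⁺/Mg) = E°(Sn²⁺/Sn) − E°cell = (-0.14) − (+2.230) = -2.37 V.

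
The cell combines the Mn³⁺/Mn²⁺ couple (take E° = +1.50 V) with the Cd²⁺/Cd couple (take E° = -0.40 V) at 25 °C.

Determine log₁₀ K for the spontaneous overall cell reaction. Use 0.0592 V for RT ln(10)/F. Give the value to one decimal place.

Cathode: Mn³⁺/Mn²⁺; anode: Cd²⁺/Cd. E°cell = +1.90 V, n = 2.
log K = nE°cell / 0.0592 = (2)(+1.90) / 0.0592 = 64.2.

64.2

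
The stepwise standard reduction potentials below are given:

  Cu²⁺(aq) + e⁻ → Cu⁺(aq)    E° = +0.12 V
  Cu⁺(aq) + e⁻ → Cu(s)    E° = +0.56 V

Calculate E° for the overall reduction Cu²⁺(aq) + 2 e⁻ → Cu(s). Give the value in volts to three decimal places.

Standard free energies of sequential steps add: ΔG°₃ = ΔG°₁ + ΔG°₂, so n₃E°₃ = n₁E°₁ + n₂E°₂.
E°₃ = (1×+0.12 + 1×+0.56) / 2 = (+0.680) / 2 = +0.340 V.

+0.340 V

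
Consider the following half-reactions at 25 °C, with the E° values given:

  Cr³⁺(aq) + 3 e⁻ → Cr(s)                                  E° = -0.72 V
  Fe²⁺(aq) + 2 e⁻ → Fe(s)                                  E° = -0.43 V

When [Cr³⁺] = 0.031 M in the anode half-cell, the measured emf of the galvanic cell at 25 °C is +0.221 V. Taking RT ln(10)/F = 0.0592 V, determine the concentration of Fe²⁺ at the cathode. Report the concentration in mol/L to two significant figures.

Fe²⁺/Fe is the cathode, Cr³⁺/Cr the anode: E°cell = +0.29 V, n = 6.
Overall reaction: 3 Fe²⁺(aq) + 2 Cr(s) → 3 Fe(s) + 2 Cr³⁺(aq); Q = [Cr³⁺]^2/[Fe²⁺]^3.
From E = E° − (0.0592/n) log Q: log Q = (E° − E)·n/0.0592 = (+0.29 − (+0.221))·6/0.0592 = 6.9932.
So 3·log[Fe²⁺] = 2·log(0.031) − log Q = -3.0173 − (6.9932) = -10.0105; log[Fe²⁺] = -10.0105 / 3 = -3.3368; [Fe²⁺] = 10^(-3.3368) ≈ 0.00046 M.

0.00046 M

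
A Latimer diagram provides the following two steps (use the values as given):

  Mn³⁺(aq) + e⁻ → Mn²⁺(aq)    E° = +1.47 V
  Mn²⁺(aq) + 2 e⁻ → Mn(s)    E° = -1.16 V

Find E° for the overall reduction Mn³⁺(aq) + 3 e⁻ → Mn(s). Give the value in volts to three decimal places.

-0.283 V

Since ΔG° = −nFE° is additive over sequential reductions, n₃E°₃ = n₁E°₁ + n₂E°₂.
E°₃ = (1×+1.47 + 2×-1.16) / 3 = (-0.850) / 3 = -0.283 V.
E° values themselves are not directly additive — weighting by electron count is essential.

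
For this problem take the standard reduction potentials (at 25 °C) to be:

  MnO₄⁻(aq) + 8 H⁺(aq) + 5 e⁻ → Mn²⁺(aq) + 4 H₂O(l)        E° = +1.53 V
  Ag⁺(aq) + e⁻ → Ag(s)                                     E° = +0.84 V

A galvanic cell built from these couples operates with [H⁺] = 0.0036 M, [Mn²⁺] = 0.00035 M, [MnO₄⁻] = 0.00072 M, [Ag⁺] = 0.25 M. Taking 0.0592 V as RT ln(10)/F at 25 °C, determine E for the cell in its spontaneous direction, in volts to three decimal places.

+0.498 V

MnO₄⁻/Mn²⁺ is the cathode (higher E°), Ag⁺/Ag the anode: E°cell = +1.53 − (+0.84) = +0.69 V, n = 5.
Overall: MnO₄⁻(aq) + 8 H⁺(aq) + 5 Ag(s) → Mn²⁺(aq) + 4 H₂O(l) + 5 Ag⁺(aq)
Q = [Mn²⁺]·[Ag⁺]^5 / ([MnO₄⁻]·[H⁺]^8); log Q = 16.226.
E = E° − (0.0592/n) log Q = +0.69 − (0.0592/5)(16.226) = +0.498 V.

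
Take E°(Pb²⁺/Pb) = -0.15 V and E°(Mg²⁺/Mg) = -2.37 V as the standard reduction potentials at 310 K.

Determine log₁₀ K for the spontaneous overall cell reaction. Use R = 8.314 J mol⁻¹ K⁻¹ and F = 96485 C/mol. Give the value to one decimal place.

72.2

Cathode: Pb²⁺/Pb; anode: Mg²⁺/Mg. E°cell = (-0.15) − (-2.37) = +2.22 V, with n = 2.
ΔG° = −nFE° = −RT ln K, so ln K = nFE°/(RT) = (2)(96485)(+2.22) / ((8.314)(310)) = 166.215.
log₁₀ K = 166.215 / ln 10 = 72.2.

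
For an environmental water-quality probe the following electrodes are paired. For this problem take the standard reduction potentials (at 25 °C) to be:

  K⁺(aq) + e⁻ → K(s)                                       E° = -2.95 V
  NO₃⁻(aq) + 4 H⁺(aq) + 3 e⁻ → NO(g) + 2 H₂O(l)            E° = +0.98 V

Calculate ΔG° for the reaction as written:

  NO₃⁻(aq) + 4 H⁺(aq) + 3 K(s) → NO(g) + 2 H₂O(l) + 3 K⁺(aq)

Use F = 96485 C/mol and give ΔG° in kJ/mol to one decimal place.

As written, NO₃⁻/NO is reduced (cathode) and K⁺/K is oxidised (anode), so E°cell = (+0.98) − (-2.95) = +3.93 V.
Balancing electrons gives n = 3.
ΔG° = −nFE° = −(3)(96485)(+3.93) = -1,137,558 J = -1137.6 kJ/mol.

-1137.6 kJ/mol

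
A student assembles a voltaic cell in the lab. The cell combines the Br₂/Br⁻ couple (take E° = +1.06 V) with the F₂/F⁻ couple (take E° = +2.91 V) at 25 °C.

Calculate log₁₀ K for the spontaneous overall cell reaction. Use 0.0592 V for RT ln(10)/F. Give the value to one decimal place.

Cathode: F₂/F⁻; anode: Br₂/Br⁻. E°cell = +1.85 V, n = 2.
log K = nE°cell / 0.0592 = (2)(+1.85) / 0.0592 = 62.5.

62.5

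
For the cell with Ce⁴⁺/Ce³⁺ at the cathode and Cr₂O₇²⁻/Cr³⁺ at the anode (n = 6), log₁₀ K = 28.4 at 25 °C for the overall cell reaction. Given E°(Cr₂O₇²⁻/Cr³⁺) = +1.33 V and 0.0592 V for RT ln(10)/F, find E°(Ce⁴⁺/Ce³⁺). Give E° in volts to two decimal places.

+1.61 V

E°cell = (0.0592/n)·log K = (0.0592/6)(28.4) = +0.280 V.
Since Ce⁴⁺/Ce³⁺ is the cathode and Cr₂O₇²⁻/Cr³⁺ the anode, E°cell = E°(Ce⁴⁺/Ce³⁺) − E°(Cr₂O₇²⁻/Cr³⁺).
So E°(Ce⁴⁺/Ce³⁺) = E°cell + E°(Cr₂O₇²⁻/Cr³⁺) = +0.280 + (+1.33) = +1.61 V.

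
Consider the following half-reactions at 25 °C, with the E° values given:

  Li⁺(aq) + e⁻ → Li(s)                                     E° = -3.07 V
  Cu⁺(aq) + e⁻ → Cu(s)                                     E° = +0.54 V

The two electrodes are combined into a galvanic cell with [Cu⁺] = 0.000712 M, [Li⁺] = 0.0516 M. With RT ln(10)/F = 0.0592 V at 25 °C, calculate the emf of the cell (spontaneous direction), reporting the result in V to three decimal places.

+3.500 V

Cu⁺/Cu is the cathode (higher E°), Li⁺/Li the anode: E°cell = +0.54 − (-3.07) = +3.61 V, n = 1.
Overall: Cu⁺(aq) + Li(s) → Cu(s) + Li⁺(aq)
Q = [Li⁺] / ([Cu⁺]); log Q = 1.860.
E = E° − (0.0592/n) log Q = +3.61 − (0.0592/1)(1.860) = +3.500 V.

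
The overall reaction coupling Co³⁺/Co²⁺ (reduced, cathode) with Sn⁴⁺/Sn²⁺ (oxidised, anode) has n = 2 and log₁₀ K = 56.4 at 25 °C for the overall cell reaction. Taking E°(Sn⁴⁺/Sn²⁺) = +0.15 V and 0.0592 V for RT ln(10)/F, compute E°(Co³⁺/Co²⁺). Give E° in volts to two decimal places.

+1.82 V

E°cell = (0.0592/n)·log K = (0.0592/2)(56.4) = +1.669 V.
Since Co³⁺/Co²⁺ is the cathode and Sn⁴⁺/Sn²⁺ the anode, E°cell = E°(Co³⁺/Co²⁺) − E°(Sn⁴⁺/Sn²⁺).
So E°(Co³⁺/Co²⁺) = E°cell + E°(Sn⁴⁺/Sn²⁺) = +1.669 + (+0.15) = +1.82 V.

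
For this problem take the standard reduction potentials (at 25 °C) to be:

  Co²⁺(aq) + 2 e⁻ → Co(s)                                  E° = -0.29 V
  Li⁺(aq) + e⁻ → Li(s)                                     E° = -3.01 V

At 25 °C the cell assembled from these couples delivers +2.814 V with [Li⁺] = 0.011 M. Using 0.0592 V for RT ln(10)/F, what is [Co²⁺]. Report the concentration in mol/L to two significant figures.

0.18 M

Co²⁺/Co is the cathode, Li⁺/Li the anode: E°cell = +2.72 V, n = 2.
Overall reaction: Co²⁺(aq) + 2 Li(s) → Co(s) + 2 Li⁺(aq); Q = [Li⁺]^2/[Co²⁺]^1.
From E = E° − (0.0592/n) log Q: log Q = (E° − E)·n/0.0592 = (+2.72 − (+2.814))·2/0.0592 = -3.1757.
So 1·log[Co²⁺] = 2·log(0.011) − log Q = -3.9172 − (-3.1757) = -0.7415; [Co²⁺] = 10^(-0.7415) ≈ 0.18 M.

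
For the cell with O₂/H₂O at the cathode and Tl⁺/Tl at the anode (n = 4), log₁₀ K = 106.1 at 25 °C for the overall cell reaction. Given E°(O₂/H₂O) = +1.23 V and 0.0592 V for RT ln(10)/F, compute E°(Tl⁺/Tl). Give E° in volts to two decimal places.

-0.34 V

E°cell = (0.0592/n)·log K = (0.0592/4)(106.1) = +1.570 V.
Since O₂/H₂O is the cathode and Tl⁺/Tl the anode, E°cell = E°(O₂/H₂O) − E°(Tl⁺/Tl).
So E°(Tl⁺/Tl) = E°(O₂/H₂O) − E°cell = (+1.23) − (+1.570) = -0.34 V.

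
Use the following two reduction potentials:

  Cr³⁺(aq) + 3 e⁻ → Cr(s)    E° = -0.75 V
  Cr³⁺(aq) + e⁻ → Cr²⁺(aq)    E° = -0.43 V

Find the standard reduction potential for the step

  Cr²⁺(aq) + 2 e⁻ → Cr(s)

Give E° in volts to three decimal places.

Sequential free energies add, so n₃E°₃ = n₁E°₁ + n₂E°₂.
With n₃ = 3, and the known step contributing 1×(-0.43) V, the unknown satisfies 2·E° = 3×(-0.75) − 1×(-0.43) = -1.820.
E° = -1.820 / 2 = -0.910 V.

-0.910 V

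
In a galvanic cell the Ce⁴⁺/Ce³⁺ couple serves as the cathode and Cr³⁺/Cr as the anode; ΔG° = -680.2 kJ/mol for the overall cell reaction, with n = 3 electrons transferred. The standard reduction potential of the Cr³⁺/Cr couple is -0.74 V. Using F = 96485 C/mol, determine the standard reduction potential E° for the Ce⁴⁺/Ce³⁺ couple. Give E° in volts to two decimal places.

E°cell = −ΔG°/(nF) = −(-680.2×10³)/((3)(96485)) = +2.350 V.
Since Ce⁴⁺/Ce³⁺ is the cathode and Cr³⁺/Cr the anode, E°cell = E°(Ce⁴⁺/Ce³⁺) − E°(Cr³⁺/Cr).
So E°(Ce⁴⁺/Ce³⁺) = E°cell + E°(Cr³⁺/Cr) = +2.350 + (-0.74) = +1.61 V.

+1.61 V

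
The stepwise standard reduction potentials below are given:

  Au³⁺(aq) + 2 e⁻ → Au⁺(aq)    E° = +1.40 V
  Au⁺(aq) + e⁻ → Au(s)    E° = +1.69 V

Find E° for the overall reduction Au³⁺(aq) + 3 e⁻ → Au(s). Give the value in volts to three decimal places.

+1.497 V

Adding the free-energy changes (−nFE°) of the two steps gives −n₃FE°₃ = −n₁FE°₁ − n₂FE°₂.
E°₃ = (2×+1.40 + 1×+1.69) / 3 = (+4.490) / 3 = +1.497 V.
E° values themselves are not directly additive — weighting by electron count is essential.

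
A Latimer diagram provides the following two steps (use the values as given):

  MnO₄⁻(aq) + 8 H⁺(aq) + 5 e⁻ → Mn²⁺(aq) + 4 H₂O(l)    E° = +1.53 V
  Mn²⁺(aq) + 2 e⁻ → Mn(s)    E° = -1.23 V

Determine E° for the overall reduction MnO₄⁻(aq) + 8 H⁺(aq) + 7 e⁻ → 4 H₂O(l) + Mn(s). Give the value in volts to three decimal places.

+0.741 V

Since ΔG° = −nFE° is additive over sequential reductions, n₃E°₃ = n₁E°₁ + n₂E°₂.
E°₃ = (5×+1.53 + 2×-1.23) / 7 = (+5.190) / 7 = +0.741 V.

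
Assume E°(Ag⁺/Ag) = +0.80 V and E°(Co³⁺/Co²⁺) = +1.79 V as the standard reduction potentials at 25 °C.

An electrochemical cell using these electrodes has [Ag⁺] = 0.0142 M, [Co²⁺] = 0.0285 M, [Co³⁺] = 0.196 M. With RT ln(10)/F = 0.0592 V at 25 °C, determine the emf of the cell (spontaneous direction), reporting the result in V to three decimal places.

Co³⁺/Co²⁺ is the cathode (higher E°), Ag⁺/Ag the anode: E°cell = +1.79 − (+0.80) = +0.99 V, n = 1.
Overall: Co³⁺(aq) + Ag(s) → Co²⁺(aq) + Ag⁺(aq)
Q = [Co²⁺]·[Ag⁺] / ([Co³⁺]); log Q = -2.685.
E = E° − (0.0592/n) log Q = +0.99 − (0.0592/1)(-2.685) = +1.149 V.

+1.149 V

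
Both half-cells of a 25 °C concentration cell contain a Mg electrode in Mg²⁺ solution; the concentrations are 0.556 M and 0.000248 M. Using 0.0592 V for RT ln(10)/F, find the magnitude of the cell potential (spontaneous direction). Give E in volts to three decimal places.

For a concentration cell E°cell = 0. The 0.556 M side is the cathode (reduction is favoured where [Mg²⁺] is higher).
With n = 2, E = −(0.0592/2) log([Mg²⁺]ₐₙ/[Mg²⁺]꜀ₐₜ) = −(0.0592/2) log(0.000248/0.556) = −(0.0592/2)(-3.351) = +0.099 V.

+0.099 V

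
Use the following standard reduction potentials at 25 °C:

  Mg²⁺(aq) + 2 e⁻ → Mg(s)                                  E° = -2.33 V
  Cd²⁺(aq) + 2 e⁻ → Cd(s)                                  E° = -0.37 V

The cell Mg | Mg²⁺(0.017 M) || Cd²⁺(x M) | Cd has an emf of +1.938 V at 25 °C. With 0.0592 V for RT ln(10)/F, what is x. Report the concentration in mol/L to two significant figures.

0.0031 M

Cd²⁺/Cd is the cathode, Mg²⁺/Mg the anode: E°cell = +1.96 V, n = 2.
Overall reaction: Cd²⁺(aq) + Mg(s) → Cd(s) + Mg²⁺(aq); Q = [Mg²⁺]^1/[Cd²⁺]^1.
From E = E° − (0.0592/n) log Q: log Q = (E° − E)·n/0.0592 = (+1.96 − (+1.938))·2/0.0592 = 0.7432.
So 1·log[Cd²⁺] = 1·log(0.017) − log Q = -1.7696 − (0.7432) = -2.5128; [Cd²⁺] = 10^(-2.5128) ≈ 0.0031 M.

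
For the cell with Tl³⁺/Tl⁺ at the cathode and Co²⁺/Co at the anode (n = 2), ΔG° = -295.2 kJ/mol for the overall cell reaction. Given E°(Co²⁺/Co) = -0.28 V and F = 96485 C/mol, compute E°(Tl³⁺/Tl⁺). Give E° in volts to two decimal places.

E°cell = −ΔG°/(nF) = −(-295.2×10³)/((2)(96485)) = +1.530 V.
Since Tl³⁺/Tl⁺ is the cathode and Co²⁺/Co the anode, E°cell = E°(Tl³⁺/Tl⁺) − E°(Co²⁺/Co).
So E°(Tl³⁺/Tl⁺) = E°cell + E°(Co²⁺/Co) = +1.530 + (-0.28) = +1.25 V.

+1.25 V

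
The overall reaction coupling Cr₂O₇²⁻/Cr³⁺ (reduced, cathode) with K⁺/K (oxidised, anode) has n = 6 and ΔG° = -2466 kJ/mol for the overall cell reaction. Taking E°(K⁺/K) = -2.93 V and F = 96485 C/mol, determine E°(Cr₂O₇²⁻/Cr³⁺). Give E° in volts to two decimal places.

E°cell = −ΔG°/(nF) = −(-2466×10³)/((6)(96485)) = +4.260 V.
Since Cr₂O₇²⁻/Cr³⁺ is the cathode and K⁺/K the anode, E°cell = E°(Cr₂O₇²⁻/Cr³⁺) − E°(K⁺/K).
So E°(Cr₂O₇²⁻/Cr³⁺) = E°cell + E°(K⁺/K) = +4.260 + (-2.93) = +1.33 V.

+1.33 V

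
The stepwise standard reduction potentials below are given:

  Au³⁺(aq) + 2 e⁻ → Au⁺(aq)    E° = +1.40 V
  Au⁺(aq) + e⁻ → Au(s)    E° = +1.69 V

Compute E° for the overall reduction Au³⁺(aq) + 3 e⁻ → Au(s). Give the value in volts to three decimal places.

+1.497 V

Adding the free-energy changes (−nFE°) of the two steps gives −n₃FE°₃ = −n₁FE°₁ − n₂FE°₂.
E°₃ = (2×+1.40 + 1×+1.69) / 3 = (+4.490) / 3 = +1.497 V.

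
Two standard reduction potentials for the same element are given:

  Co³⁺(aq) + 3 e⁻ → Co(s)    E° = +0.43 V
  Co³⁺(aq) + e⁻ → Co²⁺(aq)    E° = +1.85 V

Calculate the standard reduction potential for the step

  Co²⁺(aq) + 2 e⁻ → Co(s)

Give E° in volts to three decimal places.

Sequential free energies add, so n₃E°₃ = n₁E°₁ + n₂E°₂.
With n₃ = 3, and the known step contributing 1×(+1.85) V, the unknown satisfies 2·E° = 3×(+0.43) − 1×(+1.85) = -0.560.
E° = -0.560 / 2 = -0.280 V.

-0.280 V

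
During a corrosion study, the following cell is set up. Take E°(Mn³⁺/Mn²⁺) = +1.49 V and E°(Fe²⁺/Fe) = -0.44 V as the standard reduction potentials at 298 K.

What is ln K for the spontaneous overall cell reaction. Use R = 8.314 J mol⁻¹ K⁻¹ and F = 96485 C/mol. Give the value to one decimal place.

150.3

Cathode: Mn³⁺/Mn²⁺; anode: Fe²⁺/Fe. E°cell = (+1.49) − (-0.44) = +1.93 V, with n = 2.
ΔG° = −nFE° = −RT ln K, so ln K = nFE°/(RT) = (2)(96485)(+1.93) / ((8.314)(298)) = 150.321.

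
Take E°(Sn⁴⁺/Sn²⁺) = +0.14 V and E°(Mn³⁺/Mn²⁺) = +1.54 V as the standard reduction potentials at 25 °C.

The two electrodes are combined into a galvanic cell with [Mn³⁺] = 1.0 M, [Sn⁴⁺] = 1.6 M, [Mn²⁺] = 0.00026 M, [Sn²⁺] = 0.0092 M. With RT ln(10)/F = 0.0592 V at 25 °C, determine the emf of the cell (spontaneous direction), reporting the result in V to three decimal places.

Mn³⁺/Mn²⁺ is the cathode (higher E°), Sn⁴⁺/Sn²⁺ the anode: E°cell = +1.54 − (+0.14) = +1.40 V, n = 2.
Overall: 2 Mn³⁺(aq) + Sn²⁺(aq) → 2 Mn²⁺(aq) + Sn⁴⁺(aq)
Q = [Mn²⁺]^2·[Sn⁴⁺] / ([Mn³⁺]^2·[Sn²⁺]); log Q = -4.930.
E = E° − (0.0592/n) log Q = +1.40 − (0.0592/2)(-4.930) = +1.546 V.

+1.546 V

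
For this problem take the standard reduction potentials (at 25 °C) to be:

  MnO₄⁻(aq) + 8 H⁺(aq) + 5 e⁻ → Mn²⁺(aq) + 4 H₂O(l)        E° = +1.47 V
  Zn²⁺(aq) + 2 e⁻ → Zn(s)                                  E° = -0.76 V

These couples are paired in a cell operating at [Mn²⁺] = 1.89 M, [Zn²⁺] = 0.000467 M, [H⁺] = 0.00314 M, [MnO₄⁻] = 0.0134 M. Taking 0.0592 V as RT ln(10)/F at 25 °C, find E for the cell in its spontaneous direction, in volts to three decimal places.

MnO₄⁻/Mn²⁺ is the cathode (higher E°), Zn²⁺/Zn the anode: E°cell = +1.47 − (-0.76) = +2.23 V, n = 10.
Overall: 2 MnO₄⁻(aq) + 16 H⁺(aq) + 5 Zn(s) → 2 Mn²⁺(aq) + 8 H₂O(l) + 5 Zn²⁺(aq)
Q = [Mn²⁺]^2·[Zn²⁺]^5 / ([MnO₄⁻]^2·[H⁺]^16); log Q = 27.694.
E = E° − (0.0592/n) log Q = +2.23 − (0.0592/10)(27.694) = +2.066 V.

+2.066 V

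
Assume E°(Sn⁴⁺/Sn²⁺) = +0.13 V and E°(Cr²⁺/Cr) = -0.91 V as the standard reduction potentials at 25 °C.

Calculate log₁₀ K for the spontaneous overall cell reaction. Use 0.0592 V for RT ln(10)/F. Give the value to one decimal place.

35.1

Cathode: Sn⁴⁺/Sn²⁺; anode: Cr²⁺/Cr. E°cell = +1.04 V, n = 2.
log K = nE°cell / 0.0592 = (2)(+1.04) / 0.0592 = 35.1.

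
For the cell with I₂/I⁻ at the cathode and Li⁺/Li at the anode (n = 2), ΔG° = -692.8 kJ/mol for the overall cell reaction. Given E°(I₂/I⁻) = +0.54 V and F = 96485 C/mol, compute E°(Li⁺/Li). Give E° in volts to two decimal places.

-3.05 V

E°cell = −ΔG°/(nF) = −(-692.8×10³)/((2)(96485)) = +3.590 V.
Since I₂/I⁻ is the cathode and Li⁺/Li the anode, E°cell = E°(I₂/I⁻) − E°(Li⁺/Li).
So E°(Li⁺/Li) = E°(I₂/I⁻) − E°cell = (+0.54) − (+3.590) = -3.05 V.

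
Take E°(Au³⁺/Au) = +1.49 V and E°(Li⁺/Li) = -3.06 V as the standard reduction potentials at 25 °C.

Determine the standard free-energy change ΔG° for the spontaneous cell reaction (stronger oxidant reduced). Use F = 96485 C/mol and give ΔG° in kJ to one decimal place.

-1317.0 kJ

Au³⁺/Au (E° = +1.49 V) is the cathode; Li⁺/Li (E° = -3.06 V) is the anode, so E°cell = +4.55 V.
Balancing electrons gives n = 3 (lcm of 3 and 1).
ΔG° = −nFE° = −(3)(96485)(+4.55) = -1,317,020 J = -1317.0 kJ.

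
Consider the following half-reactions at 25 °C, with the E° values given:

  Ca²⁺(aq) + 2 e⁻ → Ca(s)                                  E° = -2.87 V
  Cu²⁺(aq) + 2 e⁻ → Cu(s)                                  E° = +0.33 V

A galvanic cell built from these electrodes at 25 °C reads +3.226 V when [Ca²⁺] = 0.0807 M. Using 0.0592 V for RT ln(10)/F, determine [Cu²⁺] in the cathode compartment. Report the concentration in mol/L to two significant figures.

Cu²⁺/Cu is the cathode, Ca²⁺/Ca the anode: E°cell = +3.20 V, n = 2.
Overall reaction: Cu²⁺(aq) + Ca(s) → Cu(s) + Ca²⁺(aq); Q = [Ca²⁺]^1/[Cu²⁺]^1.
From E = E° − (0.0592/n) log Q: log Q = (E° − E)·n/0.0592 = (+3.20 − (+3.226))·2/0.0592 = -0.8784.
So 1·log[Cu²⁺] = 1·log(0.0807) − log Q = -1.0931 − (-0.8784) = -0.2147; [Cu²⁺] = 10^(-0.2147) ≈ 0.61 M.

0.61 M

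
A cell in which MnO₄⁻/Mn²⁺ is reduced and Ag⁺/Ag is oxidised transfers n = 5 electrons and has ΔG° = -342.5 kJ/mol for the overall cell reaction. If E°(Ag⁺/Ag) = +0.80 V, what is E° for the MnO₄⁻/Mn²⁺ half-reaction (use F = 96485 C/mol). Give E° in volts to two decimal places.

+1.51 V

E°cell = −ΔG°/(nF) = −(-342.5×10³)/((5)(96485)) = +0.710 V.
Since MnO₄⁻/Mn²⁺ is the cathode and Ag⁺/Ag the anode, E°cell = E°(MnO₄⁻/Mn²⁺) − E°(Ag⁺/Ag).
So E°(MnO₄⁻/Mn²⁺) = E°cell + E°(Ag⁺/Ag) = +0.710 + (+0.80) = +1.51 V.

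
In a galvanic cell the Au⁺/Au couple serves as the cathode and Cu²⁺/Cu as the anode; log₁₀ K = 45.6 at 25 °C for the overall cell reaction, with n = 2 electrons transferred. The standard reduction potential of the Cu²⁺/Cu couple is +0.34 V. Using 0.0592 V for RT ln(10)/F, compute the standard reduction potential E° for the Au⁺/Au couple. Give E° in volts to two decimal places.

+1.69 V

E°cell = (0.0592/n)·log K = (0.0592/2)(45.6) = +1.350 V.
Since Au⁺/Au is the cathode and Cu²⁺/Cu the anode, E°cell = E°(Au⁺/Au) − E°(Cu²⁺/Cu).
So E°(Au⁺/Au) = E°cell + E°(Cu²⁺/Cu) = +1.350 + (+0.34) = +1.69 V.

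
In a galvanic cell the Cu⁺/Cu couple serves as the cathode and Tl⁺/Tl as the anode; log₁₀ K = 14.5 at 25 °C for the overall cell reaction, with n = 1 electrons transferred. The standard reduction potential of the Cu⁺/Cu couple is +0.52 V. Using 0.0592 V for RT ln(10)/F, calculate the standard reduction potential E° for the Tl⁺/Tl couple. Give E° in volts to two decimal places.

E°cell = (0.0592/n)·log K = (0.0592/1)(14.5) = +0.858 V.
Since Cu⁺/Cu is the cathode and Tl⁺/Tl the anode, E°cell = E°(Cu⁺/Cu) − E°(Tl⁺/Tl).
So E°(Tl⁺/Tl) = E°(Cu⁺/Cu) − E°cell = (+0.52) − (+0.858) = -0.34 V.

-0.34 V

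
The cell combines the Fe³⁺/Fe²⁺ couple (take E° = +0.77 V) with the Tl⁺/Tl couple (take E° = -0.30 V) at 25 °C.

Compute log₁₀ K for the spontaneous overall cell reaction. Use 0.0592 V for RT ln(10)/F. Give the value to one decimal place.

18.1

Cathode: Fe³⁺/Fe²⁺; anode: Tl⁺/Tl. E°cell = +1.07 V, n = 1.
log K = nE°cell / 0.0592 = (1)(+1.07) / 0.0592 = 18.1.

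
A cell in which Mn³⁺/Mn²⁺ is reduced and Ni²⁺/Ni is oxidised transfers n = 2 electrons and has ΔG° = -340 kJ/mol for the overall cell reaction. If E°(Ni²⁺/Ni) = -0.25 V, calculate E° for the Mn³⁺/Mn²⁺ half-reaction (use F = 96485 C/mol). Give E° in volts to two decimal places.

+1.51 V

E°cell = −ΔG°/(nF) = −(-340×10³)/((2)(96485)) = +1.762 V.
Since Mn³⁺/Mn²⁺ is the cathode and Ni²⁺/Ni the anode, E°cell = E°(Mn³⁺/Mn²⁺) − E°(Ni²⁺/Ni).
So E°(Mn³⁺/Mn²⁺) = E°cell + E°(Ni²⁺/Ni) = +1.762 + (-0.25) = +1.51 V.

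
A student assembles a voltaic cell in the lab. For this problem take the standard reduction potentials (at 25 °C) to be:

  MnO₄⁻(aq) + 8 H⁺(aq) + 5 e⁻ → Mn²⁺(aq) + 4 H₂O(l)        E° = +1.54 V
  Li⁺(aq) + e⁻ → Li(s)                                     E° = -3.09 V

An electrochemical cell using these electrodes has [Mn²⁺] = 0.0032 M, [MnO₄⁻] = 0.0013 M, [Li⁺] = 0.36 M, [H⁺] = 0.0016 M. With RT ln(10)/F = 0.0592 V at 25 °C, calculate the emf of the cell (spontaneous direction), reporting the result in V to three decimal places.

+4.387 V

MnO₄⁻/Mn²⁺ is the cathode (higher E°), Li⁺/Li the anode: E°cell = +1.54 − (-3.09) = +4.63 V, n = 5.
Overall: MnO₄⁻(aq) + 8 H⁺(aq) + 5 Li(s) → Mn²⁺(aq) + 4 H₂O(l) + 5 Li⁺(aq)
Q = [Mn²⁺]·[Li⁺]^5 / ([MnO₄⁻]·[H⁺]^8); log Q = 20.540.
E = E° − (0.0592/n) log Q = +4.63 − (0.0592/5)(20.540) = +4.387 V.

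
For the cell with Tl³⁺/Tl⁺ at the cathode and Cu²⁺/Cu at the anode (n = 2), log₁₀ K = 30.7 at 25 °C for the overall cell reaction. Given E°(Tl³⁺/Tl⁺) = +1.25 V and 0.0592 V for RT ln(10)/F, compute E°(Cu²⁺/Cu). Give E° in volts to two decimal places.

+0.34 V

E°cell = (0.0592/n)·log K = (0.0592/2)(30.7) = +0.909 V.
Since Tl³⁺/Tl⁺ is the cathode and Cu²⁺/Cu the anode, E°cell = E°(Tl³⁺/Tl⁺) − E°(Cu²⁺/Cu).
So E°(Cu²⁺/Cu) = E°(Tl³⁺/Tl⁺) − E°cell = (+1.25) − (+0.909) = +0.34 V.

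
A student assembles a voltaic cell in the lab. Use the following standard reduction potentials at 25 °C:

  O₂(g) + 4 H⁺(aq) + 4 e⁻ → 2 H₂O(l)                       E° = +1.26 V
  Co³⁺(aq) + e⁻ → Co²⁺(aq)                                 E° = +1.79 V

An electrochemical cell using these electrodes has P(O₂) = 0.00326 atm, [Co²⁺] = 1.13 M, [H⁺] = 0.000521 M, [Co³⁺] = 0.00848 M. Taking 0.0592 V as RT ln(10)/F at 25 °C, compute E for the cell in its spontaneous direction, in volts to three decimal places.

Co³⁺/Co²⁺ is the cathode (higher E°), O₂/H₂O the anode: E°cell = +1.79 − (+1.26) = +0.53 V, n = 4.
Overall: 4 Co³⁺(aq) + 2 H₂O(l) → 4 Co²⁺(aq) + O₂(g) + 4 H⁺(aq)
Q = [Co²⁺]^4·P(O₂)·[H⁺]^4 / ([Co³⁺]^4); log Q = -7.121.
E = E° − (0.0592/n) log Q = +0.53 − (0.0592/4)(-7.121) = +0.635 V.

+0.635 V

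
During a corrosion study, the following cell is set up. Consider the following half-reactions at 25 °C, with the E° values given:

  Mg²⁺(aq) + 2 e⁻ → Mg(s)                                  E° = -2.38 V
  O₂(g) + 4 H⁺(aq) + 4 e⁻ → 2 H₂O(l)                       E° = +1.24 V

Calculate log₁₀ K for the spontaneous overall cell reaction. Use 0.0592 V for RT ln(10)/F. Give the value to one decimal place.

Cathode: O₂/H₂O; anode: Mg²⁺/Mg. E°cell = +3.62 V, n = 4.
log K = nE°cell / 0.0592 = (4)(+3.62) / 0.0592 = 244.6.

244.6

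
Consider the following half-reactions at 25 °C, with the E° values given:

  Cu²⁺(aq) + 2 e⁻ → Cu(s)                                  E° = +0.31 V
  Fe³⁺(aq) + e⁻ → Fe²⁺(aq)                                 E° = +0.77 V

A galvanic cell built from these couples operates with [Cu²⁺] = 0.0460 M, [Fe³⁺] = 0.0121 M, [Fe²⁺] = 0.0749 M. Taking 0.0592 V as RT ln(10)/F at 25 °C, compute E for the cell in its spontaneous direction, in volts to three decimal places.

Fe³⁺/Fe²⁺ is the cathode (higher E°), Cu²⁺/Cu the anode: E°cell = +0.77 − (+0.31) = +0.46 V, n = 2.
Overall: 2 Fe³⁺(aq) + Cu(s) → 2 Fe²⁺(aq) + Cu²⁺(aq)
Q = [Fe²⁺]^2·[Cu²⁺] / ([Fe³⁺]^2); log Q = 0.246.
E = E° − (0.0592/n) log Q = +0.46 − (0.0592/2)(0.246) = +0.453 V.

+0.453 V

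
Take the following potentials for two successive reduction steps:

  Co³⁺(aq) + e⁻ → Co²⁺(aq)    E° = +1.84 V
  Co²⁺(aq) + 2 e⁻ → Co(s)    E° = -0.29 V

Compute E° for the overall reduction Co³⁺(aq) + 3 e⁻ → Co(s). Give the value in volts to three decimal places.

+0.420 V

Adding the free-energy changes (−nFE°) of the two steps gives −n₃FE°₃ = −n₁FE°₁ − n₂FE°₂.
E°₃ = (1×+1.84 + 2×-0.29) / 3 = (+1.260) / 3 = +0.420 V.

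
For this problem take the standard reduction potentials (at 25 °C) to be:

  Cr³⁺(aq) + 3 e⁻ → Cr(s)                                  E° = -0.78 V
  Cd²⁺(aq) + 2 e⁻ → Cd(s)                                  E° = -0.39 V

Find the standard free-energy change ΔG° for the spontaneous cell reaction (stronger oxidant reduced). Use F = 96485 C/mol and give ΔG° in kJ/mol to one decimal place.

Cd²⁺/Cd (E° = -0.39 V) is the cathode; Cr³⁺/Cr (E° = -0.78 V) is the anode, so E°cell = +0.39 V.
Balancing electrons gives n = 6 (lcm of 2 and 3).
ΔG° = −nFE° = −(6)(96485)(+0.39) = -225,775 J = -225.8 kJ/mol.

-225.8 kJ/mol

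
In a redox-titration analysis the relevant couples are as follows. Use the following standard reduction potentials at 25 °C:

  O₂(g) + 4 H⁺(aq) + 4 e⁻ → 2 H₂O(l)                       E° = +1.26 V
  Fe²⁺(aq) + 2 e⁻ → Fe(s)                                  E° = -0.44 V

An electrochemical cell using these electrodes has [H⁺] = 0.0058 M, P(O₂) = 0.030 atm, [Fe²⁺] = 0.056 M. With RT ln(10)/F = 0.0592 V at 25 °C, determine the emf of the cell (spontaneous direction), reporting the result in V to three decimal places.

+1.582 V

O₂/H₂O is the cathode (higher E°), Fe²⁺/Fe the anode: E°cell = +1.26 − (-0.44) = +1.70 V, n = 4.
Overall: O₂(g) + 4 H⁺(aq) + 2 Fe(s) → 2 H₂O(l) + 2 Fe²⁺(aq)
Q = [Fe²⁺]^2 / (P(O₂)·[H⁺]^4); log Q = 7.966.
E = E° − (0.0592/n) log Q = +1.70 − (0.0592/4)(7.966) = +1.582 V.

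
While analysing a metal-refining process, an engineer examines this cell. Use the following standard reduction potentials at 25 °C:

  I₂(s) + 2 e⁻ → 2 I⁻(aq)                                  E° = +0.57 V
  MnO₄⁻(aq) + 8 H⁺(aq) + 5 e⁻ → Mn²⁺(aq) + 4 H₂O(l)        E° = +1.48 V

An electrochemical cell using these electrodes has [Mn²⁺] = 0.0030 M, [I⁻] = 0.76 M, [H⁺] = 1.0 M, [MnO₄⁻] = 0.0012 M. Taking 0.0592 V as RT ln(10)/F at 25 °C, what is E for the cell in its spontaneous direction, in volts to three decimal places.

+0.898 V

MnO₄⁻/Mn²⁺ is the cathode (higher E°), I₂/I⁻ the anode: E°cell = +1.48 − (+0.57) = +0.91 V, n = 10.
Overall: 2 MnO₄⁻(aq) + 16 H⁺(aq) + 10 I⁻(aq) → 2 Mn²⁺(aq) + 8 H₂O(l) + 5 I₂(s)
Q = [Mn²⁺]^2 / ([MnO₄⁻]^2·[H⁺]^16·[I⁻]^10); log Q = 1.988.
E = E° − (0.0592/n) log Q = +0.91 − (0.0592/10)(1.988) = +0.898 V.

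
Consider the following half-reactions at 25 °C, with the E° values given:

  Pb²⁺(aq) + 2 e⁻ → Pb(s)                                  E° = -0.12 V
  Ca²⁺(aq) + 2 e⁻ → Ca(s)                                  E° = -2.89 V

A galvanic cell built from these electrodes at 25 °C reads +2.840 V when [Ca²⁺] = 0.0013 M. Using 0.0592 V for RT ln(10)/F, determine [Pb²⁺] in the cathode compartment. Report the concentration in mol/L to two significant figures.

0.30 M

Pb²⁺/Pb is the cathode, Ca²⁺/Ca the anode: E°cell = +2.77 V, n = 2.
Overall reaction: Pb²⁺(aq) + Ca(s) → Pb(s) + Ca²⁺(aq); Q = [Ca²⁺]^1/[Pb²⁺]^1.
From E = E° − (0.0592/n) log Q: log Q = (E° − E)·n/0.0592 = (+2.77 − (+2.840))·2/0.0592 = -2.3649.
So 1·log[Pb²⁺] = 1·log(0.0013) − log Q = -2.8861 − (-2.3649) = -0.5212; [Pb²⁺] = 10^(-0.5212) ≈ 0.30 M.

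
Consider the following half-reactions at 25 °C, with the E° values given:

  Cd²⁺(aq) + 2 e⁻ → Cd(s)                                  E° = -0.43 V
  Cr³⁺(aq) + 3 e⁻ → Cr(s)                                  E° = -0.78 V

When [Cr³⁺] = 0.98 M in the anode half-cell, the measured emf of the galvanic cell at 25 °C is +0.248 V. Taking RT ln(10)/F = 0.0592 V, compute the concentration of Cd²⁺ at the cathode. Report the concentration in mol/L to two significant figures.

Cd²⁺/Cd is the cathode, Cr³⁺/Cr the anode: E°cell = +0.35 V, n = 6.
Overall reaction: 3 Cd²⁺(aq) + 2 Cr(s) → 3 Cd(s) + 2 Cr³⁺(aq); Q = [Cr³⁺]^2/[Cd²⁺]^3.
From E = E° − (0.0592/n) log Q: log Q = (E° − E)·n/0.0592 = (+0.35 − (+0.248))·6/0.0592 = 10.3378.
So 3·log[Cd²⁺] = 2·log(0.98) − log Q = -0.0175 − (10.3378) = -10.3553; log[Cd²⁺] = -10.3553 / 3 = -3.4518; [Cd²⁺] = 10^(-3.4518) ≈ 0.00035 M.

0.00035 M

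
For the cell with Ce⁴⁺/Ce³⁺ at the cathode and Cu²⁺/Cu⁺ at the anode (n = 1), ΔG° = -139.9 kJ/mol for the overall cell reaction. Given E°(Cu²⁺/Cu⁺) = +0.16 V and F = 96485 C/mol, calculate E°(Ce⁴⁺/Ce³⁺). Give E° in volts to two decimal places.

+1.61 V

E°cell = −ΔG°/(nF) = −(-139.9×10³)/((1)(96485)) = +1.450 V.
Since Ce⁴⁺/Ce³⁺ is the cathode and Cu²⁺/Cu⁺ the anode, E°cell = E°(Ce⁴⁺/Ce³⁺) − E°(Cu²⁺/Cu⁺).
So E°(Ce⁴⁺/Ce³⁺) = E°cell + E°(Cu²⁺/Cu⁺) = +1.450 + (+0.16) = +1.61 V.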